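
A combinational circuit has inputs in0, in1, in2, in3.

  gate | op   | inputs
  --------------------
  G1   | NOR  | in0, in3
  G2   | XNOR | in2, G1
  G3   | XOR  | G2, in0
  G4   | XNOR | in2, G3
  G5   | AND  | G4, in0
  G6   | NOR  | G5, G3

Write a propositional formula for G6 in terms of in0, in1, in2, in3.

G1 = in0 NOR in3
G2 = in2 XNOR G1 = in2 XNOR (in0 NOR in3)
G3 = G2 XOR in0 = (in2 XNOR (in0 NOR in3)) XOR in0
G4 = in2 XNOR G3 = in2 XNOR ((in2 XNOR (in0 NOR in3)) XOR in0)
G5 = G4 AND in0 = (in2 XNOR ((in2 XNOR (in0 NOR in3)) XOR in0)) AND in0
G6 = G5 NOR G3 = ((in2 XNOR ((in2 XNOR (in0 NOR in3)) XOR in0)) AND in0) NOR ((in2 XNOR (in0 NOR in3)) XOR in0)

((in2 XNOR ((in2 XNOR (in0 NOR in3)) XOR in0)) AND in0) NOR ((in2 XNOR (in0 NOR in3)) XOR in0)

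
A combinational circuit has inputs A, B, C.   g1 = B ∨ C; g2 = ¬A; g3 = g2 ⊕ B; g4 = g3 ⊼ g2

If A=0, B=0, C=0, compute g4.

0

g2 = ¬0 = 1
g3 = 1 ⊕ 0 = 1
g4 = 1 ⊼ 1 = 0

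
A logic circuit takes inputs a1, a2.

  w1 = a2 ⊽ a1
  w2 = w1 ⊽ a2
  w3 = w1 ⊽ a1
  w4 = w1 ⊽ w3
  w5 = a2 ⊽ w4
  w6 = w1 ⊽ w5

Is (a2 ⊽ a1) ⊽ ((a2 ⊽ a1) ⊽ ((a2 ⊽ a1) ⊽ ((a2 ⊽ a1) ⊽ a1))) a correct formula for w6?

No

w1 = a2 ⊽ a1
w3 = w1 ⊽ a1 = (a2 ⊽ a1) ⊽ a1
w4 = w1 ⊽ w3 = (a2 ⊽ a1) ⊽ ((a2 ⊽ a1) ⊽ a1)
w5 = a2 ⊽ w4 = a2 ⊽ ((a2 ⊽ a1) ⊽ ((a2 ⊽ a1) ⊽ a1))
w6 = w1 ⊽ w5 = (a2 ⊽ a1) ⊽ (a2 ⊽ ((a2 ⊽ a1) ⊽ ((a2 ⊽ a1) ⊽ a1)))
At a1=0, a2=1: circuit gives 1, formula gives 0.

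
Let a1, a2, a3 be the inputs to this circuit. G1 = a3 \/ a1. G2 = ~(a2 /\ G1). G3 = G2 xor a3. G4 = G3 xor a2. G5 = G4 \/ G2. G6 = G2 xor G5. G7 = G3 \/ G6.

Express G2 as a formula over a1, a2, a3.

~(a2 /\ (a3 \/ a1))

G1 = a3 \/ a1
G2 = ~(a2 /\ G1) = ~(a2 /\ (a3 \/ a1))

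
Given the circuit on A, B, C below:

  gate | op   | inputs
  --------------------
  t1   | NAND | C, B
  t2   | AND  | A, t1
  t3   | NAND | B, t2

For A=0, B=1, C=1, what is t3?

1

t1 = 1 NAND 1 = 0
t2 = 0 AND 0 = 0
t3 = 1 NAND 0 = 1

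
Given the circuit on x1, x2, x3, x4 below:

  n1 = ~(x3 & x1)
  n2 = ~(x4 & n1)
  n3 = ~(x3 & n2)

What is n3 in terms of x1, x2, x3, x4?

~(x3 & (~(x4 & (~(x3 & x1)))))

n1 = ~(x3 & x1)
n2 = ~(x4 & n1) = ~(x4 & (~(x3 & x1)))
n3 = ~(x3 & n2) = ~(x3 & (~(x4 & (~(x3 & x1)))))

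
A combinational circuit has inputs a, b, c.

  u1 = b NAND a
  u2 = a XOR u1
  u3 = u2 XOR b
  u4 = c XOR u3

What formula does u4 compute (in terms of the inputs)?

u1 = b NAND a
u2 = a XOR u1 = a XOR (b NAND a)
u3 = u2 XOR b = (a XOR (b NAND a)) XOR b
u4 = c XOR u3 = c XOR ((a XOR (b NAND a)) XOR b)

c XOR ((a XOR (b NAND a)) XOR b)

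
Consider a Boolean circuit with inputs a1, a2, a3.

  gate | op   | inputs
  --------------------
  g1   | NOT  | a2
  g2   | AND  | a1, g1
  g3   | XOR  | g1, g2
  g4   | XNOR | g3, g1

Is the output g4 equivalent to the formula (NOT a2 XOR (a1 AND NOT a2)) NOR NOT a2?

No

g1 = NOT a2
g2 = a1 AND g1 = a1 AND NOT a2
g3 = g1 XOR g2 = NOT a2 XOR (a1 AND NOT a2)
g4 = g3 XNOR g1 = (NOT a2 XOR (a1 AND NOT a2)) XNOR NOT a2
At a1=0, a2=0, a3=0: circuit gives 1, formula gives 0.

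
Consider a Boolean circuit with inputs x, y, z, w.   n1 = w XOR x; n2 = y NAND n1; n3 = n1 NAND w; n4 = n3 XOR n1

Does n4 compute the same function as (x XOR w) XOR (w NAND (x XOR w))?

Yes

n1 = w XOR x
n3 = n1 NAND w = (w XOR x) NAND w
n4 = n3 XOR n1 = ((w XOR x) NAND w) XOR (w XOR x)
At x=1, y=0, z=0, w=0: circuit gives 0, formula gives 0.
At x=0, y=0, z=0, w=0: circuit gives 1, formula gives 1.
Agrees on all 16 inputs.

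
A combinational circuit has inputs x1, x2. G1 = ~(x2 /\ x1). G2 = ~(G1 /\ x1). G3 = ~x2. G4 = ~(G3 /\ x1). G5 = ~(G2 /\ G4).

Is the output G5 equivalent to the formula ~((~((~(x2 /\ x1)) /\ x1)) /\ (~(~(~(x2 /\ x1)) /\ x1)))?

G1 = ~(x2 /\ x1)
G2 = ~(G1 /\ x1) = ~((~(x2 /\ x1)) /\ x1)
G3 = ~x2
G4 = ~(G3 /\ x1) = ~(~x2 /\ x1)
G5 = ~(G2 /\ G4) = ~((~((~(x2 /\ x1)) /\ x1)) /\ (~(~x2 /\ x1)))
At x1=1, x2=1: circuit gives 0, formula gives 1.

No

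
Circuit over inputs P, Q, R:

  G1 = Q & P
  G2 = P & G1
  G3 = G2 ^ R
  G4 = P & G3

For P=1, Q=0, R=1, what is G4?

1

G1 = 0 & 1 = 0
G2 = 1 & 0 = 0
G3 = 0 ^ 1 = 1
G4 = 1 & 1 = 1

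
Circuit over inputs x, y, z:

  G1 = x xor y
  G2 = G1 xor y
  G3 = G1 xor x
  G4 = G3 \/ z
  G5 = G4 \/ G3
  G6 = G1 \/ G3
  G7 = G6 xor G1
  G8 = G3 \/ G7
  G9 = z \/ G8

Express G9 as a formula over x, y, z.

G1 = x xor y
G3 = G1 xor x = (x xor y) xor x
G6 = G1 \/ G3 = (x xor y) \/ ((x xor y) xor x)
G7 = G6 xor G1 = ((x xor y) \/ ((x xor y) xor x)) xor (x xor y)
G8 = G3 \/ G7 = ((x xor y) xor x) \/ (((x xor y) \/ ((x xor y) xor x)) xor (x xor y))
G9 = z \/ G8 = z \/ (((x xor y) xor x) \/ (((x xor y) \/ ((x xor y) xor x)) xor (x xor y)))

z \/ (((x xor y) xor x) \/ (((x xor y) \/ ((x xor y) xor x)) xor (x xor y)))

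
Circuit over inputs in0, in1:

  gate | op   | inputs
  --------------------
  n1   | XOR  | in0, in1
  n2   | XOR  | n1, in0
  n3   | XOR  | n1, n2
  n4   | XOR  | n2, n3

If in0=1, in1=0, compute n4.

1

n1 = 1 XOR 0 = 1
n2 = 1 XOR 1 = 0
n3 = 1 XOR 0 = 1
n4 = 0 XOR 1 = 1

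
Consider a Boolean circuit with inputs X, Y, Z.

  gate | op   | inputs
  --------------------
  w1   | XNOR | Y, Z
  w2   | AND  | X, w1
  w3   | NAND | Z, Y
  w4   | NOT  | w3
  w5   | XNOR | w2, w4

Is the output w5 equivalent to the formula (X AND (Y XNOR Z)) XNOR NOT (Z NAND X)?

No

w1 = Y XNOR Z
w2 = X AND w1 = X AND (Y XNOR Z)
w3 = Z NAND Y
w4 = NOT w3 = NOT (Z NAND Y)
w5 = w2 XNOR w4 = (X AND (Y XNOR Z)) XNOR NOT (Z NAND Y)
At X=0, Y=1, Z=1: circuit gives 0, formula gives 1.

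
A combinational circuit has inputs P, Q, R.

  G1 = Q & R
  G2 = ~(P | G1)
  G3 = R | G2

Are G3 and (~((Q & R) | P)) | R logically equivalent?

G1 = Q & R
G2 = ~(P | G1) = ~(P | (Q & R))
G3 = R | G2 = R | (~(P | (Q & R)))
At P=1, Q=0, R=0: circuit gives 0, formula gives 0.
At P=0, Q=0, R=0: circuit gives 1, formula gives 1.
Agrees on all 8 inputs.

Yes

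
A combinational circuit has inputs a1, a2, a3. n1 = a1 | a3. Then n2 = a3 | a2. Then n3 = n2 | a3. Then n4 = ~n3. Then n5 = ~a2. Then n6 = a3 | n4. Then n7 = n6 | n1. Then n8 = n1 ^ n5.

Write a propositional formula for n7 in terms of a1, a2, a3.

(a3 | ~((a3 | a2) | a3)) | (a1 | a3)

n1 = a1 | a3
n2 = a3 | a2
n3 = n2 | a3 = (a3 | a2) | a3
n4 = ~n3 = ~((a3 | a2) | a3)
n6 = a3 | n4 = a3 | ~((a3 | a2) | a3)
n7 = n6 | n1 = (a3 | ~((a3 | a2) | a3)) | (a1 | a3)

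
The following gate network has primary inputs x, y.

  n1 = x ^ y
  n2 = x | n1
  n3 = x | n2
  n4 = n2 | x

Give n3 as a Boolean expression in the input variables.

x | (x | (x ^ y))

n1 = x ^ y
n2 = x | n1 = x | (x ^ y)
n3 = x | n2 = x | (x | (x ^ y))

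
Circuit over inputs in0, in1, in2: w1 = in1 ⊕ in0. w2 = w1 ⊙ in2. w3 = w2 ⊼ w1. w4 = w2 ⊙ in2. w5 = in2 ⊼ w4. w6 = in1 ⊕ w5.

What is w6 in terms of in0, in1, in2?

w1 = in1 ⊕ in0
w2 = w1 ⊙ in2 = (in1 ⊕ in0) ⊙ in2
w4 = w2 ⊙ in2 = ((in1 ⊕ in0) ⊙ in2) ⊙ in2
w5 = in2 ⊼ w4 = in2 ⊼ (((in1 ⊕ in0) ⊙ in2) ⊙ in2)
w6 = in1 ⊕ w5 = in1 ⊕ (in2 ⊼ (((in1 ⊕ in0) ⊙ in2) ⊙ in2))

in1 ⊕ (in2 ⊼ (((in1 ⊕ in0) ⊙ in2) ⊙ in2))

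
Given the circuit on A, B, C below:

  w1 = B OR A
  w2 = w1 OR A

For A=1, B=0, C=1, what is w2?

1

w1 = 0 OR 1 = 1
w2 = 1 OR 1 = 1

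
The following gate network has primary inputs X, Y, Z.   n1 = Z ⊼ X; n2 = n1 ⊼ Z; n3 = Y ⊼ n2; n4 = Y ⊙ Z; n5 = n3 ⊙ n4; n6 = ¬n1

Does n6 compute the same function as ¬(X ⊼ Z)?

Yes

n1 = Z ⊼ X
n6 = ¬n1 = ¬(Z ⊼ X)
At X=0, Y=0, Z=0: circuit gives 0, formula gives 0.
At X=1, Y=0, Z=1: circuit gives 1, formula gives 1.
Agrees on all 8 inputs.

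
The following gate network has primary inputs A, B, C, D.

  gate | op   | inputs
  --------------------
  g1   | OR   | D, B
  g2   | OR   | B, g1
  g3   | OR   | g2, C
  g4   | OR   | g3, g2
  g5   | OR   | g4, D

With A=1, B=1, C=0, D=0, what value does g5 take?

g1 = 0 OR 1 = 1
g2 = 1 OR 1 = 1
g3 = 1 OR 0 = 1
g4 = 1 OR 1 = 1
g5 = 1 OR 0 = 1

1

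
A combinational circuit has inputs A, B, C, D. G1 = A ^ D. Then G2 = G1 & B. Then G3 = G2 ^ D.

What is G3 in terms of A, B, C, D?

((A ^ D) & B) ^ D

G1 = A ^ D
G2 = G1 & B = (A ^ D) & B
G3 = G2 ^ D = ((A ^ D) & B) ^ D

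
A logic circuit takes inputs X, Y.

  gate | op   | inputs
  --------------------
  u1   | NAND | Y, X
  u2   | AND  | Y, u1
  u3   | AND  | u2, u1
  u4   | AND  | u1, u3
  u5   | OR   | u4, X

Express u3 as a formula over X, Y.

(Y AND (Y NAND X)) AND (Y NAND X)

u1 = Y NAND X
u2 = Y AND u1 = Y AND (Y NAND X)
u3 = u2 AND u1 = (Y AND (Y NAND X)) AND (Y NAND X)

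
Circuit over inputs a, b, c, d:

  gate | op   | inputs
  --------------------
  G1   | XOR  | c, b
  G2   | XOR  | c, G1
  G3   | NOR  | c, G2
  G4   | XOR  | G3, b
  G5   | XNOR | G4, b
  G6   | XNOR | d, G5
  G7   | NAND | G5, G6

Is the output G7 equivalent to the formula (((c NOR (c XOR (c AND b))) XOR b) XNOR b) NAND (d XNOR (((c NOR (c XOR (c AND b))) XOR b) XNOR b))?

No

G1 = c XOR b
G2 = c XOR G1 = c XOR (c XOR b)
G3 = c NOR G2 = c NOR (c XOR (c XOR b))
G4 = G3 XOR b = (c NOR (c XOR (c XOR b))) XOR b
G5 = G4 XNOR b = ((c NOR (c XOR (c XOR b))) XOR b) XNOR b
G6 = d XNOR G5 = d XNOR (((c NOR (c XOR (c XOR b))) XOR b) XNOR b)
G7 = G5 NAND G6 = (((c NOR (c XOR (c XOR b))) XOR b) XNOR b) NAND (d XNOR (((c NOR (c XOR (c XOR b))) XOR b) XNOR b))
At a=0, b=1, c=0, d=1: circuit gives 0, formula gives 1.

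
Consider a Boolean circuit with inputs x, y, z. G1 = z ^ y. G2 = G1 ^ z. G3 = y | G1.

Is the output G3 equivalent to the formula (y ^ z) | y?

Yes

G1 = z ^ y
G3 = y | G1 = y | (z ^ y)
At x=0, y=0, z=0: circuit gives 0, formula gives 0.
At x=0, y=0, z=1: circuit gives 1, formula gives 1.
Agrees on all 8 inputs.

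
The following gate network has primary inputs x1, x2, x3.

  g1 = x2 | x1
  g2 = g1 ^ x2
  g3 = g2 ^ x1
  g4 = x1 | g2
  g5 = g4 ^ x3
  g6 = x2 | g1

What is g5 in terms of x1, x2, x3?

(x1 | ((x2 | x1) ^ x2)) ^ x3

g1 = x2 | x1
g2 = g1 ^ x2 = (x2 | x1) ^ x2
g4 = x1 | g2 = x1 | ((x2 | x1) ^ x2)
g5 = g4 ^ x3 = (x1 | ((x2 | x1) ^ x2)) ^ x3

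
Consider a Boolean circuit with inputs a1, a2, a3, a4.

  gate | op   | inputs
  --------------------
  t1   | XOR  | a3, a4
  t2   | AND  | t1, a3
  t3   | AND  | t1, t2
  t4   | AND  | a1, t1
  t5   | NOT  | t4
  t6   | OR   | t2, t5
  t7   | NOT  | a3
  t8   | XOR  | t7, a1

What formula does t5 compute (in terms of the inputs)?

t1 = a3 XOR a4
t4 = a1 AND t1 = a1 AND (a3 XOR a4)
t5 = NOT t4 = NOT (a1 AND (a3 XOR a4))

NOT (a1 AND (a3 XOR a4))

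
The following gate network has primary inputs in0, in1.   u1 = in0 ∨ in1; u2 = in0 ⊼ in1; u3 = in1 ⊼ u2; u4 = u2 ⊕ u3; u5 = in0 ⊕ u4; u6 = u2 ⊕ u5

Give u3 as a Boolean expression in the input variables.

u2 = in0 ⊼ in1
u3 = in1 ⊼ u2 = in1 ⊼ (in0 ⊼ in1)

in1 ⊼ (in0 ⊼ in1)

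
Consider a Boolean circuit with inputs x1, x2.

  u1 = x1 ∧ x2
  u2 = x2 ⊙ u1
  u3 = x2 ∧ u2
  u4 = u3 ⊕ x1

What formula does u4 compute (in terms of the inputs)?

u1 = x1 ∧ x2
u2 = x2 ⊙ u1 = x2 ⊙ (x1 ∧ x2)
u3 = x2 ∧ u2 = x2 ∧ (x2 ⊙ (x1 ∧ x2))
u4 = u3 ⊕ x1 = (x2 ∧ (x2 ⊙ (x1 ∧ x2))) ⊕ x1

(x2 ∧ (x2 ⊙ (x1 ∧ x2))) ⊕ x1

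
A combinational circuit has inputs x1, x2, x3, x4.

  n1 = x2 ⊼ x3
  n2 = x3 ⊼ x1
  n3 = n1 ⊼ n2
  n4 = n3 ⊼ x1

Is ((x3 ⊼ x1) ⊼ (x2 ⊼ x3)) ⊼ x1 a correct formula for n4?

n1 = x2 ⊼ x3
n2 = x3 ⊼ x1
n3 = n1 ⊼ n2 = (x2 ⊼ x3) ⊼ (x3 ⊼ x1)
n4 = n3 ⊼ x1 = ((x2 ⊼ x3) ⊼ (x3 ⊼ x1)) ⊼ x1
At x1=1, x2=0, x3=1, x4=0: circuit gives 0, formula gives 0.
At x1=0, x2=0, x3=0, x4=0: circuit gives 1, formula gives 1.
Agrees on all 16 inputs.

Yes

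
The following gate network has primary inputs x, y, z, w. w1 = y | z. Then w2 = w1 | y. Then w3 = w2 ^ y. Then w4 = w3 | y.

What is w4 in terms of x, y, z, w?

w1 = y | z
w2 = w1 | y = (y | z) | y
w3 = w2 ^ y = ((y | z) | y) ^ y
w4 = w3 | y = (((y | z) | y) ^ y) | y

(((y | z) | y) ^ y) | y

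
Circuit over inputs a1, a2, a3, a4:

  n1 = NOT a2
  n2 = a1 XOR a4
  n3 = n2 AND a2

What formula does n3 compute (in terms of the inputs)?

n2 = a1 XOR a4
n3 = n2 AND a2 = (a1 XOR a4) AND a2

(a1 XOR a4) AND a2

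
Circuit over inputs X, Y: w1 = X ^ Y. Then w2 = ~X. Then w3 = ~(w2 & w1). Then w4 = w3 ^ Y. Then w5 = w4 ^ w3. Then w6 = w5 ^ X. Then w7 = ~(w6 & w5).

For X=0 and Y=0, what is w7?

1

w1 = 0 ^ 0 = 0
w2 = ~0 = 1
w3 = ~(1 & 0) = 1
w4 = 1 ^ 0 = 1
w5 = 1 ^ 1 = 0
w6 = 0 ^ 0 = 0
w7 = ~(0 & 0) = 1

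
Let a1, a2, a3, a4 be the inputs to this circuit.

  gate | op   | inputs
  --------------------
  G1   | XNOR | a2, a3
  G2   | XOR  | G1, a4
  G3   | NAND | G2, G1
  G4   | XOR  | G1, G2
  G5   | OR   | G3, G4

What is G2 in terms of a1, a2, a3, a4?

(a2 XNOR a3) XOR a4

G1 = a2 XNOR a3
G2 = G1 XOR a4 = (a2 XNOR a3) XOR a4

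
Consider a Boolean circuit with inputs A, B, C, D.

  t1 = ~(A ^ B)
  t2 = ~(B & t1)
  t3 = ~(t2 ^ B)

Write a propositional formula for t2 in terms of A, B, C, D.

~(B & (~(A ^ B)))

t1 = ~(A ^ B)
t2 = ~(B & t1) = ~(B & (~(A ^ B)))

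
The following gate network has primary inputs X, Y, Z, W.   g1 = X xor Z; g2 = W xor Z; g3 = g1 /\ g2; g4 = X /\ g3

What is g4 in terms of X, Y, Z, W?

X /\ ((X xor Z) /\ (W xor Z))

g1 = X xor Z
g2 = W xor Z
g3 = g1 /\ g2 = (X xor Z) /\ (W xor Z)
g4 = X /\ g3 = X /\ ((X xor Z) /\ (W xor Z))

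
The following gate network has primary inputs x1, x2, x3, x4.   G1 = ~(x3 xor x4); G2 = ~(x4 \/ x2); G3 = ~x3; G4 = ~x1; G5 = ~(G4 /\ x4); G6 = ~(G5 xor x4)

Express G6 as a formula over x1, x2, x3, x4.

G4 = ~x1
G5 = ~(G4 /\ x4) = ~(~x1 /\ x4)
G6 = ~(G5 xor x4) = ~((~(~x1 /\ x4)) xor x4)

~((~(~x1 /\ x4)) xor x4)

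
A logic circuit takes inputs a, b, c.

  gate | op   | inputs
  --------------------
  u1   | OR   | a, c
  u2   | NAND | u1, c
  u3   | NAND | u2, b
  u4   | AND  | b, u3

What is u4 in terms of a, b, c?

u1 = a OR c
u2 = u1 NAND c = (a OR c) NAND c
u3 = u2 NAND b = ((a OR c) NAND c) NAND b
u4 = b AND u3 = b AND (((a OR c) NAND c) NAND b)

b AND (((a OR c) NAND c) NAND b)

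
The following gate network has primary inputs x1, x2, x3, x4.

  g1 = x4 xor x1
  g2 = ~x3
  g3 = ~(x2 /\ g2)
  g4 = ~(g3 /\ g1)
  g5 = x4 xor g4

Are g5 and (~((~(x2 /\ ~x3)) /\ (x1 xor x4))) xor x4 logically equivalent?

g1 = x4 xor x1
g2 = ~x3
g3 = ~(x2 /\ g2) = ~(x2 /\ ~x3)
g4 = ~(g3 /\ g1) = ~((~(x2 /\ ~x3)) /\ (x4 xor x1))
g5 = x4 xor g4 = x4 xor (~((~(x2 /\ ~x3)) /\ (x4 xor x1)))
At x1=0, x2=1, x3=0, x4=1: circuit gives 0, formula gives 0.
At x1=0, x2=0, x3=0, x4=0: circuit gives 1, formula gives 1.
Agrees on all 16 inputs.

Yes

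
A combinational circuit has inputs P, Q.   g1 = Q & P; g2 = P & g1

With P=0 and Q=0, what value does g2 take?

g1 = 0 & 0 = 0
g2 = 0 & 0 = 0

0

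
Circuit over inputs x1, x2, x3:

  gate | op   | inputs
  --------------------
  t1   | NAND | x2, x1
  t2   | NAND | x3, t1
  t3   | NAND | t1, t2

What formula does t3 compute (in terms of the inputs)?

t1 = x2 NAND x1
t2 = x3 NAND t1 = x3 NAND (x2 NAND x1)
t3 = t1 NAND t2 = (x2 NAND x1) NAND (x3 NAND (x2 NAND x1))

(x2 NAND x1) NAND (x3 NAND (x2 NAND x1))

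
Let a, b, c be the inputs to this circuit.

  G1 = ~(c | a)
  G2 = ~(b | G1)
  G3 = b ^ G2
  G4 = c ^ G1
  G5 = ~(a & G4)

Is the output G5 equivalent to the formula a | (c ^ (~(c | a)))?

No

G1 = ~(c | a)
G4 = c ^ G1 = c ^ (~(c | a))
G5 = ~(a & G4) = ~(a & (c ^ (~(c | a))))
At a=1, b=0, c=1: circuit gives 0, formula gives 1.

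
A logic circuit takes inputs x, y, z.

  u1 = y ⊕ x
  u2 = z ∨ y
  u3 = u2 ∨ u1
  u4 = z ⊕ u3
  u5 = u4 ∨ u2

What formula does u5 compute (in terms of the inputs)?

u1 = y ⊕ x
u2 = z ∨ y
u3 = u2 ∨ u1 = (z ∨ y) ∨ (y ⊕ x)
u4 = z ⊕ u3 = z ⊕ ((z ∨ y) ∨ (y ⊕ x))
u5 = u4 ∨ u2 = (z ⊕ ((z ∨ y) ∨ (y ⊕ x))) ∨ (z ∨ y)

(z ⊕ ((z ∨ y) ∨ (y ⊕ x))) ∨ (z ∨ y)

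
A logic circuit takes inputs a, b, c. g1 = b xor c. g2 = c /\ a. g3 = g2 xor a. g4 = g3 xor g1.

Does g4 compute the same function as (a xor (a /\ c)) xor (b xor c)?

g1 = b xor c
g2 = c /\ a
g3 = g2 xor a = (c /\ a) xor a
g4 = g3 xor g1 = ((c /\ a) xor a) xor (b xor c)
At a=0, b=0, c=0: circuit gives 0, formula gives 0.
At a=0, b=0, c=1: circuit gives 1, formula gives 1.
Agrees on all 8 inputs.

Yes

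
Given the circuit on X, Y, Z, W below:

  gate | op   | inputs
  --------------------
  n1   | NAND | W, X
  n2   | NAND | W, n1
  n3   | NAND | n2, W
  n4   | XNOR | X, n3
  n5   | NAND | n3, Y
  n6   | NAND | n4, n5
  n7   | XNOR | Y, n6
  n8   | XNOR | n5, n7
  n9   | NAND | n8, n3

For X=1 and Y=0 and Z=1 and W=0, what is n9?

0

n1 = 0 NAND 1 = 1
n2 = 0 NAND 1 = 1
n3 = 1 NAND 0 = 1
n4 = 1 XNOR 1 = 1
n5 = 1 NAND 0 = 1
n6 = 1 NAND 1 = 0
n7 = 0 XNOR 0 = 1
n8 = 1 XNOR 1 = 1
n9 = 1 NAND 1 = 0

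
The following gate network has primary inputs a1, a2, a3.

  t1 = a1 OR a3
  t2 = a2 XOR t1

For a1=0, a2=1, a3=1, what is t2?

t1 = 0 OR 1 = 1
t2 = 1 XOR 1 = 0

0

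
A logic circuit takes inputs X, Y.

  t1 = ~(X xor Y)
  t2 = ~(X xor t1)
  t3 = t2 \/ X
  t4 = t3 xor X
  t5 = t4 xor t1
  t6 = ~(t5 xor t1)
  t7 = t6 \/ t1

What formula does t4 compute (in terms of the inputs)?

t1 = ~(X xor Y)
t2 = ~(X xor t1) = ~(X xor (~(X xor Y)))
t3 = t2 \/ X = (~(X xor (~(X xor Y)))) \/ X
t4 = t3 xor X = ((~(X xor (~(X xor Y)))) \/ X) xor X

((~(X xor (~(X xor Y)))) \/ X) xor X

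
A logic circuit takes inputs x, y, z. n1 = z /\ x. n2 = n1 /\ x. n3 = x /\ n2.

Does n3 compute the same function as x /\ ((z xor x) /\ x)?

n1 = z /\ x
n2 = n1 /\ x = (z /\ x) /\ x
n3 = x /\ n2 = x /\ ((z /\ x) /\ x)
At x=1, y=0, z=0: circuit gives 0, formula gives 1.

No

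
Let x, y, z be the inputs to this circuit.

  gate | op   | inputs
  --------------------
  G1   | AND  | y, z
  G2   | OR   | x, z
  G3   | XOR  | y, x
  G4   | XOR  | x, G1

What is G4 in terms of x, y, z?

G1 = y AND z
G4 = x XOR G1 = x XOR (y AND z)

x XOR (y AND z)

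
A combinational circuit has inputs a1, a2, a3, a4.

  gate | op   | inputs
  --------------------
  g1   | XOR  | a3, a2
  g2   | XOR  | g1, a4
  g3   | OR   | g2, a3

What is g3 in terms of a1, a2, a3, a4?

((a3 XOR a2) XOR a4) OR a3

g1 = a3 XOR a2
g2 = g1 XOR a4 = (a3 XOR a2) XOR a4
g3 = g2 OR a3 = ((a3 XOR a2) XOR a4) OR a3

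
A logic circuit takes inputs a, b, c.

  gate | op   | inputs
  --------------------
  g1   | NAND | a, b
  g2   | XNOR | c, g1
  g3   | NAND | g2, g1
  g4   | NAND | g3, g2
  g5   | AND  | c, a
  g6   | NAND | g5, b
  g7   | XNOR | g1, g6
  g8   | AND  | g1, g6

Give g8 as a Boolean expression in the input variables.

g1 = a NAND b
g5 = c AND a
g6 = g5 NAND b = (c AND a) NAND b
g8 = g1 AND g6 = (a NAND b) AND ((c AND a) NAND b)

(a NAND b) AND ((c AND a) NAND b)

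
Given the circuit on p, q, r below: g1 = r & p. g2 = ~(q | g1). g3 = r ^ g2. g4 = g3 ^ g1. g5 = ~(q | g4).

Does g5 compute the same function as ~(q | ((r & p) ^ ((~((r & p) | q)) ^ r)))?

g1 = r & p
g2 = ~(q | g1) = ~(q | (r & p))
g3 = r ^ g2 = r ^ (~(q | (r & p)))
g4 = g3 ^ g1 = (r ^ (~(q | (r & p)))) ^ (r & p)
g5 = ~(q | g4) = ~(q | ((r ^ (~(q | (r & p)))) ^ (r & p)))
At p=0, q=0, r=0: circuit gives 0, formula gives 0.
At p=0, q=0, r=1: circuit gives 1, formula gives 1.
Agrees on all 8 inputs.

Yes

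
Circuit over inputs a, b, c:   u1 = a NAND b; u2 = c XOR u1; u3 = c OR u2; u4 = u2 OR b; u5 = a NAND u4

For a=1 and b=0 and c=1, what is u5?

u1 = 1 NAND 0 = 1
u2 = 1 XOR 1 = 0
u4 = 0 OR 0 = 0
u5 = 1 NAND 0 = 1

1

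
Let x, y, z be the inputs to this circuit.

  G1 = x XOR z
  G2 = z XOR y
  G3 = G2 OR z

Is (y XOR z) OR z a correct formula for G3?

G2 = z XOR y
G3 = G2 OR z = (z XOR y) OR z
At x=0, y=0, z=0: circuit gives 0, formula gives 0.
At x=0, y=0, z=1: circuit gives 1, formula gives 1.
Agrees on all 8 inputs.

Yes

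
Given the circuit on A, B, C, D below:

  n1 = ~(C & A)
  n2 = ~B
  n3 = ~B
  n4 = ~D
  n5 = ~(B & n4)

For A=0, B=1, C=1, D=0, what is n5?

n4 = ~0 = 1
n5 = ~(1 & 1) = 0

0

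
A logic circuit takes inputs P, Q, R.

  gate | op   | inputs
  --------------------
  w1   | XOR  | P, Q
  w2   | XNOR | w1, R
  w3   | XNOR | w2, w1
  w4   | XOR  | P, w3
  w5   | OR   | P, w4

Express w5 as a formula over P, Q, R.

w1 = P XOR Q
w2 = w1 XNOR R = (P XOR Q) XNOR R
w3 = w2 XNOR w1 = ((P XOR Q) XNOR R) XNOR (P XOR Q)
w4 = P XOR w3 = P XOR (((P XOR Q) XNOR R) XNOR (P XOR Q))
w5 = P OR w4 = P OR (P XOR (((P XOR Q) XNOR R) XNOR (P XOR Q)))

P OR (P XOR (((P XOR Q) XNOR R) XNOR (P XOR Q)))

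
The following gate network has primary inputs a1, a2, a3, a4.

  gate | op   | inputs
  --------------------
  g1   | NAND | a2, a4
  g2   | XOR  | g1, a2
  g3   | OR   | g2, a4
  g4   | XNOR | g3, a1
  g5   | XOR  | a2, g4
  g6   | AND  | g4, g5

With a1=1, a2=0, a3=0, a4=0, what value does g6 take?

g1 = 0 NAND 0 = 1
g2 = 1 XOR 0 = 1
g3 = 1 OR 0 = 1
g4 = 1 XNOR 1 = 1
g5 = 0 XOR 1 = 1
g6 = 1 AND 1 = 1

1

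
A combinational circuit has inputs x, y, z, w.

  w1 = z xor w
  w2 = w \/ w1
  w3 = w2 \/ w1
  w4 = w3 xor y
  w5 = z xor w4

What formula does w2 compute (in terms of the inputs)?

w1 = z xor w
w2 = w \/ w1 = w \/ (z xor w)

w \/ (z xor w)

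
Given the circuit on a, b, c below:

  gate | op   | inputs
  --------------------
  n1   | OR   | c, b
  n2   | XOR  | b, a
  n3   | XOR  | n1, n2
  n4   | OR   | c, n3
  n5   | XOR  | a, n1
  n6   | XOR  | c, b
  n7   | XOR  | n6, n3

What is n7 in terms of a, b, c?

(c XOR b) XOR ((c OR b) XOR (b XOR a))

n1 = c OR b
n2 = b XOR a
n3 = n1 XOR n2 = (c OR b) XOR (b XOR a)
n6 = c XOR b
n7 = n6 XOR n3 = (c XOR b) XOR ((c OR b) XOR (b XOR a))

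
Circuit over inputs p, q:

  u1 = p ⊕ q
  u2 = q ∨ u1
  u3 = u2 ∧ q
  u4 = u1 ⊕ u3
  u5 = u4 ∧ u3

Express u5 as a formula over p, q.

u1 = p ⊕ q
u2 = q ∨ u1 = q ∨ (p ⊕ q)
u3 = u2 ∧ q = (q ∨ (p ⊕ q)) ∧ q
u4 = u1 ⊕ u3 = (p ⊕ q) ⊕ ((q ∨ (p ⊕ q)) ∧ q)
u5 = u4 ∧ u3 = ((p ⊕ q) ⊕ ((q ∨ (p ⊕ q)) ∧ q)) ∧ ((q ∨ (p ⊕ q)) ∧ q)

((p ⊕ q) ⊕ ((q ∨ (p ⊕ q)) ∧ q)) ∧ ((q ∨ (p ⊕ q)) ∧ q)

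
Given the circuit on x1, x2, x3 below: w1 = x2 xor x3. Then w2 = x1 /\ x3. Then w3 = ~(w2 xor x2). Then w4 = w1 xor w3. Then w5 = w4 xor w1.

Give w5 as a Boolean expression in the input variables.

((x2 xor x3) xor (~((x1 /\ x3) xor x2))) xor (x2 xor x3)

w1 = x2 xor x3
w2 = x1 /\ x3
w3 = ~(w2 xor x2) = ~((x1 /\ x3) xor x2)
w4 = w1 xor w3 = (x2 xor x3) xor (~((x1 /\ x3) xor x2))
w5 = w4 xor w1 = ((x2 xor x3) xor (~((x1 /\ x3) xor x2))) xor (x2 xor x3)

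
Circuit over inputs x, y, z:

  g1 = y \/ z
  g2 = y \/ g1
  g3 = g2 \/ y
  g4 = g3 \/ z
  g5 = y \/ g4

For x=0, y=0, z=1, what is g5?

1

g1 = 0 \/ 1 = 1
g2 = 0 \/ 1 = 1
g3 = 1 \/ 0 = 1
g4 = 1 \/ 1 = 1
g5 = 0 \/ 1 = 1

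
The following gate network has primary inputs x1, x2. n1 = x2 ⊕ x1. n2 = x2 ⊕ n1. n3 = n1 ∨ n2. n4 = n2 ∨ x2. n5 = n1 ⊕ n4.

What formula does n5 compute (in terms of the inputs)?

(x2 ⊕ x1) ⊕ ((x2 ⊕ (x2 ⊕ x1)) ∨ x2)

n1 = x2 ⊕ x1
n2 = x2 ⊕ n1 = x2 ⊕ (x2 ⊕ x1)
n4 = n2 ∨ x2 = (x2 ⊕ (x2 ⊕ x1)) ∨ x2
n5 = n1 ⊕ n4 = (x2 ⊕ x1) ⊕ ((x2 ⊕ (x2 ⊕ x1)) ∨ x2)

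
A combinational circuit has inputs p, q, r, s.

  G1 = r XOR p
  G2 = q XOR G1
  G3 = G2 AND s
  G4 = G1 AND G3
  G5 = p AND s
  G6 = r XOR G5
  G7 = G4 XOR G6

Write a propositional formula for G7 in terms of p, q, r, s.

((r XOR p) AND ((q XOR (r XOR p)) AND s)) XOR (r XOR (p AND s))

G1 = r XOR p
G2 = q XOR G1 = q XOR (r XOR p)
G3 = G2 AND s = (q XOR (r XOR p)) AND s
G4 = G1 AND G3 = (r XOR p) AND ((q XOR (r XOR p)) AND s)
G5 = p AND s
G6 = r XOR G5 = r XOR (p AND s)
G7 = G4 XOR G6 = ((r XOR p) AND ((q XOR (r XOR p)) AND s)) XOR (r XOR (p AND s))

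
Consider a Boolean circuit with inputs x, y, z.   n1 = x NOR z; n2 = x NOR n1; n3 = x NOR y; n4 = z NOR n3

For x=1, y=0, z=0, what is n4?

1

n3 = 1 NOR 0 = 0
n4 = 0 NOR 0 = 1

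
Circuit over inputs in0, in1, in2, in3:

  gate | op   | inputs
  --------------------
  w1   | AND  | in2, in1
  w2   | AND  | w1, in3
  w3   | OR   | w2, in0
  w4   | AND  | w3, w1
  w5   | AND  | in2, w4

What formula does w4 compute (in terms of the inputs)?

(((in2 AND in1) AND in3) OR in0) AND (in2 AND in1)

w1 = in2 AND in1
w2 = w1 AND in3 = (in2 AND in1) AND in3
w3 = w2 OR in0 = ((in2 AND in1) AND in3) OR in0
w4 = w3 AND w1 = (((in2 AND in1) AND in3) OR in0) AND (in2 AND in1)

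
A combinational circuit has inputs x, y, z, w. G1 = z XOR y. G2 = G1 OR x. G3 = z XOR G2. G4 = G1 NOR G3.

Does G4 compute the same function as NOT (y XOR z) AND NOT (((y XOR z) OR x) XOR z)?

G1 = z XOR y
G2 = G1 OR x = (z XOR y) OR x
G3 = z XOR G2 = z XOR ((z XOR y) OR x)
G4 = G1 NOR G3 = (z XOR y) NOR (z XOR ((z XOR y) OR x))
At x=0, y=0, z=1, w=0: circuit gives 0, formula gives 0.
At x=0, y=0, z=0, w=0: circuit gives 1, formula gives 1.
Agrees on all 16 inputs.

Yes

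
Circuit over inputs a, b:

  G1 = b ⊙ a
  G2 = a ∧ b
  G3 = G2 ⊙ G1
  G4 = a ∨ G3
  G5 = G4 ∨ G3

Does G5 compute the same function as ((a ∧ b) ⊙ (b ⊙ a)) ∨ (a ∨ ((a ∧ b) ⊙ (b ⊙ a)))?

Yes

G1 = b ⊙ a
G2 = a ∧ b
G3 = G2 ⊙ G1 = (a ∧ b) ⊙ (b ⊙ a)
G4 = a ∨ G3 = a ∨ ((a ∧ b) ⊙ (b ⊙ a))
G5 = G4 ∨ G3 = (a ∨ ((a ∧ b) ⊙ (b ⊙ a))) ∨ ((a ∧ b) ⊙ (b ⊙ a))
At a=0, b=0: circuit gives 0, formula gives 0.
At a=0, b=1: circuit gives 1, formula gives 1.
Agrees on all 4 inputs.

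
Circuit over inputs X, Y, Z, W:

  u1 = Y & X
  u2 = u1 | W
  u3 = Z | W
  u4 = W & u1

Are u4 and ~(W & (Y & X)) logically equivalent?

u1 = Y & X
u4 = W & u1 = W & (Y & X)
At X=0, Y=0, Z=0, W=0: circuit gives 0, formula gives 1.

No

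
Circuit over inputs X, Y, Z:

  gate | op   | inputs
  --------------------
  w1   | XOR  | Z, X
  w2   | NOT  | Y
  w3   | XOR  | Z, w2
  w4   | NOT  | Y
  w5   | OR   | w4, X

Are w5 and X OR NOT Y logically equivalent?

w4 = NOT Y
w5 = w4 OR X = NOT Y OR X
At X=0, Y=1, Z=0: circuit gives 0, formula gives 0.
At X=0, Y=0, Z=0: circuit gives 1, formula gives 1.
Agrees on all 8 inputs.

Yes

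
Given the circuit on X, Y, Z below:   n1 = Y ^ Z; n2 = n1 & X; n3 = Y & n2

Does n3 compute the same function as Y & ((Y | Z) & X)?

No

n1 = Y ^ Z
n2 = n1 & X = (Y ^ Z) & X
n3 = Y & n2 = Y & ((Y ^ Z) & X)
At X=1, Y=1, Z=1: circuit gives 0, formula gives 1.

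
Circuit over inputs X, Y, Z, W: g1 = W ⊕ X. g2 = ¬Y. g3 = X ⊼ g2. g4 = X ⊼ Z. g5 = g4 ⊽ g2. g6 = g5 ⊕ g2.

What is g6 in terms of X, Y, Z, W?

g2 = ¬Y
g4 = X ⊼ Z
g5 = g4 ⊽ g2 = (X ⊼ Z) ⊽ ¬Y
g6 = g5 ⊕ g2 = ((X ⊼ Z) ⊽ ¬Y) ⊕ ¬Y

((X ⊼ Z) ⊽ ¬Y) ⊕ ¬Y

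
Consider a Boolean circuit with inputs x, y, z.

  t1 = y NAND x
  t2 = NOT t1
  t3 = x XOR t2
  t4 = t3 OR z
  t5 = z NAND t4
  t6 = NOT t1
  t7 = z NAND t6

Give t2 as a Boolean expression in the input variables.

NOT (y NAND x)

t1 = y NAND x
t2 = NOT t1 = NOT (y NAND x)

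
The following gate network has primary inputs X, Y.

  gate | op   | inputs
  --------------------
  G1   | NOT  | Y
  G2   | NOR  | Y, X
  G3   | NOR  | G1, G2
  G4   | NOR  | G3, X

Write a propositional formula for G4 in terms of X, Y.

(NOT Y NOR (Y NOR X)) NOR X

G1 = NOT Y
G2 = Y NOR X
G3 = G1 NOR G2 = NOT Y NOR (Y NOR X)
G4 = G3 NOR X = (NOT Y NOR (Y NOR X)) NOR X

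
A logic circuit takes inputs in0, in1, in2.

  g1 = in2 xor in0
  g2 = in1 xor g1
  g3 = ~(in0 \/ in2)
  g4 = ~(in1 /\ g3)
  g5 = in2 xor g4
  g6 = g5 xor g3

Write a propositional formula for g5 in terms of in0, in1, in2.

g3 = ~(in0 \/ in2)
g4 = ~(in1 /\ g3) = ~(in1 /\ (~(in0 \/ in2)))
g5 = in2 xor g4 = in2 xor (~(in1 /\ (~(in0 \/ in2))))

in2 xor (~(in1 /\ (~(in0 \/ in2))))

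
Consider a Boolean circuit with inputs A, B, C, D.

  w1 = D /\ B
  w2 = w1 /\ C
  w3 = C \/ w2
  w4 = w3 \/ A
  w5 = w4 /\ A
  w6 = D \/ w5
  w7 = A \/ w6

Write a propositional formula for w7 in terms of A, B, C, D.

w1 = D /\ B
w2 = w1 /\ C = (D /\ B) /\ C
w3 = C \/ w2 = C \/ ((D /\ B) /\ C)
w4 = w3 \/ A = (C \/ ((D /\ B) /\ C)) \/ A
w5 = w4 /\ A = ((C \/ ((D /\ B) /\ C)) \/ A) /\ A
w6 = D \/ w5 = D \/ (((C \/ ((D /\ B) /\ C)) \/ A) /\ A)
w7 = A \/ w6 = A \/ (D \/ (((C \/ ((D /\ B) /\ C)) \/ A) /\ A))

A \/ (D \/ (((C \/ ((D /\ B) /\ C)) \/ A) /\ A))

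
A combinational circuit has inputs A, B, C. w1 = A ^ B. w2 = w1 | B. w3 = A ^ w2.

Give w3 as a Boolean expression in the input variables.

w1 = A ^ B
w2 = w1 | B = (A ^ B) | B
w3 = A ^ w2 = A ^ ((A ^ B) | B)

A ^ ((A ^ B) | B)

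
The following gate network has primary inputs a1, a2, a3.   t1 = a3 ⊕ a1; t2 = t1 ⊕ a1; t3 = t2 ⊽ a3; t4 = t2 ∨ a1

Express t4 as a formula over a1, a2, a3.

t1 = a3 ⊕ a1
t2 = t1 ⊕ a1 = (a3 ⊕ a1) ⊕ a1
t4 = t2 ∨ a1 = ((a3 ⊕ a1) ⊕ a1) ∨ a1

((a3 ⊕ a1) ⊕ a1) ∨ a1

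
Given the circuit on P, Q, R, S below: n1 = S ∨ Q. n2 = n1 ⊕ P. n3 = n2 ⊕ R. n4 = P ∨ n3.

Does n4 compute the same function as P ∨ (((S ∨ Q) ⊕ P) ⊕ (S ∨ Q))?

n1 = S ∨ Q
n2 = n1 ⊕ P = (S ∨ Q) ⊕ P
n3 = n2 ⊕ R = ((S ∨ Q) ⊕ P) ⊕ R
n4 = P ∨ n3 = P ∨ (((S ∨ Q) ⊕ P) ⊕ R)
At P=0, Q=0, R=0, S=1: circuit gives 1, formula gives 0.

No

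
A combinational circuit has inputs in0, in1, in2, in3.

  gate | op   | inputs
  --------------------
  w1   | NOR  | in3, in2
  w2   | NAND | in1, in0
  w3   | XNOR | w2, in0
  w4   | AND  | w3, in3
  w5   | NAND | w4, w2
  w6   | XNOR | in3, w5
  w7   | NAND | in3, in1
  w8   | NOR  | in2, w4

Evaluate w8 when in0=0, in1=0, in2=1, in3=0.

w2 = 0 NAND 0 = 1
w3 = 1 XNOR 0 = 0
w4 = 0 AND 0 = 0
w8 = 1 NOR 0 = 0

0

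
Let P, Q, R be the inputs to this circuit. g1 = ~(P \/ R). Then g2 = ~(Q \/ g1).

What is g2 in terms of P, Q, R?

~(Q \/ (~(P \/ R)))

g1 = ~(P \/ R)
g2 = ~(Q \/ g1) = ~(Q \/ (~(P \/ R)))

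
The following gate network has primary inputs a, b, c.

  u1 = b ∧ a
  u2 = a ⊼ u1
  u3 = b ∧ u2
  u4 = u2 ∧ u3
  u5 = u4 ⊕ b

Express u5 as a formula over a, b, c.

((a ⊼ (b ∧ a)) ∧ (b ∧ (a ⊼ (b ∧ a)))) ⊕ b

u1 = b ∧ a
u2 = a ⊼ u1 = a ⊼ (b ∧ a)
u3 = b ∧ u2 = b ∧ (a ⊼ (b ∧ a))
u4 = u2 ∧ u3 = (a ⊼ (b ∧ a)) ∧ (b ∧ (a ⊼ (b ∧ a)))
u5 = u4 ⊕ b = ((a ⊼ (b ∧ a)) ∧ (b ∧ (a ⊼ (b ∧ a)))) ⊕ b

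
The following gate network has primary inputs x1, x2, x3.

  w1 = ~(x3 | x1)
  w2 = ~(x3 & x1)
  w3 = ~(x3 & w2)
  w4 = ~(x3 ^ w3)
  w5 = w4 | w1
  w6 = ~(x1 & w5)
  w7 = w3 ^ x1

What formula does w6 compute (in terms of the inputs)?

w1 = ~(x3 | x1)
w2 = ~(x3 & x1)
w3 = ~(x3 & w2) = ~(x3 & (~(x3 & x1)))
w4 = ~(x3 ^ w3) = ~(x3 ^ (~(x3 & (~(x3 & x1)))))
w5 = w4 | w1 = (~(x3 ^ (~(x3 & (~(x3 & x1)))))) | (~(x3 | x1))
w6 = ~(x1 & w5) = ~(x1 & ((~(x3 ^ (~(x3 & (~(x3 & x1)))))) | (~(x3 | x1))))

~(x1 & ((~(x3 ^ (~(x3 & (~(x3 & x1)))))) | (~(x3 | x1))))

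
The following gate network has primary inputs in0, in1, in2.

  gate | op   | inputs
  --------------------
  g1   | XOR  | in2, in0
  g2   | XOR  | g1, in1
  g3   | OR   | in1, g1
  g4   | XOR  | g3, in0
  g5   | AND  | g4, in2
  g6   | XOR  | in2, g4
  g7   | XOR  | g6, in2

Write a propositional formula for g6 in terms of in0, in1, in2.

g1 = in2 XOR in0
g3 = in1 OR g1 = in1 OR (in2 XOR in0)
g4 = g3 XOR in0 = (in1 OR (in2 XOR in0)) XOR in0
g6 = in2 XOR g4 = in2 XOR ((in1 OR (in2 XOR in0)) XOR in0)

in2 XOR ((in1 OR (in2 XOR in0)) XOR in0)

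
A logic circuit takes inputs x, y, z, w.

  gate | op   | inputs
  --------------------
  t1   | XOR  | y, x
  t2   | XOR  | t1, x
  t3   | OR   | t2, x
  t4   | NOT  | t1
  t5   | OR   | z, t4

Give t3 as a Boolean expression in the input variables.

((y XOR x) XOR x) OR x

t1 = y XOR x
t2 = t1 XOR x = (y XOR x) XOR x
t3 = t2 OR x = ((y XOR x) XOR x) OR x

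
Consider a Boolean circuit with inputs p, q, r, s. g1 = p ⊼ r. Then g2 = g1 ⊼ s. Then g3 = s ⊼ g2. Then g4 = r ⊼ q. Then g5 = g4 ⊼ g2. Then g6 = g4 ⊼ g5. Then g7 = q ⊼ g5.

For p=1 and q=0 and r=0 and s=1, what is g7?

g1 = 1 ⊼ 0 = 1
g2 = 1 ⊼ 1 = 0
g4 = 0 ⊼ 0 = 1
g5 = 1 ⊼ 0 = 1
g7 = 0 ⊼ 1 = 1

1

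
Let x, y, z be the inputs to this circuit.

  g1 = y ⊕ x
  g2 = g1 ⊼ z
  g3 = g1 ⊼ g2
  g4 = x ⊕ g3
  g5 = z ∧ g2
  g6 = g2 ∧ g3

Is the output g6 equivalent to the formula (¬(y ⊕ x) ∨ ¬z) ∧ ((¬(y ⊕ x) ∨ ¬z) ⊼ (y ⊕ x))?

g1 = y ⊕ x
g2 = g1 ⊼ z = (y ⊕ x) ⊼ z
g3 = g1 ⊼ g2 = (y ⊕ x) ⊼ ((y ⊕ x) ⊼ z)
g6 = g2 ∧ g3 = ((y ⊕ x) ⊼ z) ∧ ((y ⊕ x) ⊼ ((y ⊕ x) ⊼ z))
At x=0, y=1, z=0: circuit gives 0, formula gives 0.
At x=0, y=0, z=0: circuit gives 1, formula gives 1.
Agrees on all 8 inputs.

Yes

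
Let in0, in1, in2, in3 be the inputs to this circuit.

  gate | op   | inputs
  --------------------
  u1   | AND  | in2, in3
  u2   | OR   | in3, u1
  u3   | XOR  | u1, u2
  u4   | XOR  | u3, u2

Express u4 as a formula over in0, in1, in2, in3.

u1 = in2 AND in3
u2 = in3 OR u1 = in3 OR (in2 AND in3)
u3 = u1 XOR u2 = (in2 AND in3) XOR (in3 OR (in2 AND in3))
u4 = u3 XOR u2 = ((in2 AND in3) XOR (in3 OR (in2 AND in3))) XOR (in3 OR (in2 AND in3))

((in2 AND in3) XOR (in3 OR (in2 AND in3))) XOR (in3 OR (in2 AND in3))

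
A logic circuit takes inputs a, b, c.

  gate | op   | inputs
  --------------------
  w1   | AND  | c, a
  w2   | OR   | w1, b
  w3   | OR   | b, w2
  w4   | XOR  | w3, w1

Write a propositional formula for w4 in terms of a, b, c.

w1 = c AND a
w2 = w1 OR b = (c AND a) OR b
w3 = b OR w2 = b OR ((c AND a) OR b)
w4 = w3 XOR w1 = (b OR ((c AND a) OR b)) XOR (c AND a)

(b OR ((c AND a) OR b)) XOR (c AND a)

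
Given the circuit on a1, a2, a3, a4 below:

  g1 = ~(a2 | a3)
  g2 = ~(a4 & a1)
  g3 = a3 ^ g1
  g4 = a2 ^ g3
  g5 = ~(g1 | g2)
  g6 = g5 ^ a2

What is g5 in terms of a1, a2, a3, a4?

g1 = ~(a2 | a3)
g2 = ~(a4 & a1)
g5 = ~(g1 | g2) = ~((~(a2 | a3)) | (~(a4 & a1)))

~((~(a2 | a3)) | (~(a4 & a1)))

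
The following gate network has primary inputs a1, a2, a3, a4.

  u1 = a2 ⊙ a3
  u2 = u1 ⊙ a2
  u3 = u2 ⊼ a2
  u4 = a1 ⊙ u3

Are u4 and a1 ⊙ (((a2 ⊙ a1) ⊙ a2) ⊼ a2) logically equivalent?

u1 = a2 ⊙ a3
u2 = u1 ⊙ a2 = (a2 ⊙ a3) ⊙ a2
u3 = u2 ⊼ a2 = ((a2 ⊙ a3) ⊙ a2) ⊼ a2
u4 = a1 ⊙ u3 = a1 ⊙ (((a2 ⊙ a3) ⊙ a2) ⊼ a2)
At a1=0, a2=1, a3=1, a4=0: circuit gives 1, formula gives 0.

No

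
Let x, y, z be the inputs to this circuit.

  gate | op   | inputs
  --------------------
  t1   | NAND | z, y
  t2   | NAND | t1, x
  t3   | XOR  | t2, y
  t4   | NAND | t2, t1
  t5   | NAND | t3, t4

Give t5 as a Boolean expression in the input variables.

(((z NAND y) NAND x) XOR y) NAND (((z NAND y) NAND x) NAND (z NAND y))

t1 = z NAND y
t2 = t1 NAND x = (z NAND y) NAND x
t3 = t2 XOR y = ((z NAND y) NAND x) XOR y
t4 = t2 NAND t1 = ((z NAND y) NAND x) NAND (z NAND y)
t5 = t3 NAND t4 = (((z NAND y) NAND x) XOR y) NAND (((z NAND y) NAND x) NAND (z NAND y))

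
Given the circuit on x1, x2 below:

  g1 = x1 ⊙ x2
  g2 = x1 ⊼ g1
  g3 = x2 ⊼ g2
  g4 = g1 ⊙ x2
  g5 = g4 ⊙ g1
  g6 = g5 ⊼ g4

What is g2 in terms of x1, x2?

x1 ⊼ (x1 ⊙ x2)

g1 = x1 ⊙ x2
g2 = x1 ⊼ g1 = x1 ⊼ (x1 ⊙ x2)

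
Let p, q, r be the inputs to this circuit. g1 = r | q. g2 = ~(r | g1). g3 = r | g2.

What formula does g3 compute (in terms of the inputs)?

g1 = r | q
g2 = ~(r | g1) = ~(r | (r | q))
g3 = r | g2 = r | (~(r | (r | q)))

r | (~(r | (r | q)))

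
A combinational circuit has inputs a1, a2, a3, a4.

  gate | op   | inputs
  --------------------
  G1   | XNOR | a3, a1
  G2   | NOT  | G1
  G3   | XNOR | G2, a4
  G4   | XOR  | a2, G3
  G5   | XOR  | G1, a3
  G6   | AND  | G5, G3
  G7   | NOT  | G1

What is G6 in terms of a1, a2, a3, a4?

G1 = a3 XNOR a1
G2 = NOT G1 = NOT (a3 XNOR a1)
G3 = G2 XNOR a4 = NOT (a3 XNOR a1) XNOR a4
G5 = G1 XOR a3 = (a3 XNOR a1) XOR a3
G6 = G5 AND G3 = ((a3 XNOR a1) XOR a3) AND (NOT (a3 XNOR a1) XNOR a4)

((a3 XNOR a1) XOR a3) AND (NOT (a3 XNOR a1) XNOR a4)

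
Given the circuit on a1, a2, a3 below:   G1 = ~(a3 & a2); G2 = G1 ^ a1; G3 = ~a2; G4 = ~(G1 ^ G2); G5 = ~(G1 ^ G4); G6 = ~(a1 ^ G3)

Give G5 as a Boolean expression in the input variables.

G1 = ~(a3 & a2)
G2 = G1 ^ a1 = (~(a3 & a2)) ^ a1
G4 = ~(G1 ^ G2) = ~((~(a3 & a2)) ^ ((~(a3 & a2)) ^ a1))
G5 = ~(G1 ^ G4) = ~((~(a3 & a2)) ^ (~((~(a3 & a2)) ^ ((~(a3 & a2)) ^ a1))))

~((~(a3 & a2)) ^ (~((~(a3 & a2)) ^ ((~(a3 & a2)) ^ a1))))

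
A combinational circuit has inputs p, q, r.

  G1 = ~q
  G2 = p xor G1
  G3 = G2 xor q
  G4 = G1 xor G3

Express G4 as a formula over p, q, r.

G1 = ~q
G2 = p xor G1 = p xor ~q
G3 = G2 xor q = (p xor ~q) xor q
G4 = G1 xor G3 = ~q xor ((p xor ~q) xor q)

~q xor ((p xor ~q) xor q)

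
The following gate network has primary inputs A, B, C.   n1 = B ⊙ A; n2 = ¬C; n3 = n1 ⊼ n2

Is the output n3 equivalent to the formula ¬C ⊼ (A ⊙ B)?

Yes

n1 = B ⊙ A
n2 = ¬C
n3 = n1 ⊼ n2 = (B ⊙ A) ⊼ ¬C
At A=0, B=0, C=0: circuit gives 0, formula gives 0.
At A=0, B=0, C=1: circuit gives 1, formula gives 1.
Agrees on all 8 inputs.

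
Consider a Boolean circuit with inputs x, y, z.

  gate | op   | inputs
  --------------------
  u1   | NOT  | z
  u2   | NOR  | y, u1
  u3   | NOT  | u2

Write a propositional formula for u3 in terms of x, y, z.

u1 = NOT z
u2 = y NOR u1 = y NOR NOT z
u3 = NOT u2 = NOT (y NOR NOT z)

NOT (y NOR NOT z)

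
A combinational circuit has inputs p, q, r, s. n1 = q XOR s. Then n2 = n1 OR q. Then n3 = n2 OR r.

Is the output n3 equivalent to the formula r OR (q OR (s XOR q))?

Yes

n1 = q XOR s
n2 = n1 OR q = (q XOR s) OR q
n3 = n2 OR r = ((q XOR s) OR q) OR r
At p=0, q=0, r=0, s=0: circuit gives 0, formula gives 0.
At p=0, q=0, r=0, s=1: circuit gives 1, formula gives 1.
Agrees on all 16 inputs.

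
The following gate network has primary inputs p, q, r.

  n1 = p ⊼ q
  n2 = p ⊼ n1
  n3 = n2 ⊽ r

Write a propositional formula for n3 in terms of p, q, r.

n1 = p ⊼ q
n2 = p ⊼ n1 = p ⊼ (p ⊼ q)
n3 = n2 ⊽ r = (p ⊼ (p ⊼ q)) ⊽ r

(p ⊼ (p ⊼ q)) ⊽ r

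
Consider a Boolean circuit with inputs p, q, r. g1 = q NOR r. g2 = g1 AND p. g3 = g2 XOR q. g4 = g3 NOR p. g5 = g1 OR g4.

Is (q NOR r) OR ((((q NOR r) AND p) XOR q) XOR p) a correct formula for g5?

No

g1 = q NOR r
g2 = g1 AND p = (q NOR r) AND p
g3 = g2 XOR q = ((q NOR r) AND p) XOR q
g4 = g3 NOR p = (((q NOR r) AND p) XOR q) NOR p
g5 = g1 OR g4 = (q NOR r) OR ((((q NOR r) AND p) XOR q) NOR p)
At p=0, q=0, r=1: circuit gives 1, formula gives 0.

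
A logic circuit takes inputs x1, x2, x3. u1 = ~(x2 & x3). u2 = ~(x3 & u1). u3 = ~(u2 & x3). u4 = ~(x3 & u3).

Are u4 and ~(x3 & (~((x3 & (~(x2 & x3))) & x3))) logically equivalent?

u1 = ~(x2 & x3)
u2 = ~(x3 & u1) = ~(x3 & (~(x2 & x3)))
u3 = ~(u2 & x3) = ~((~(x3 & (~(x2 & x3)))) & x3)
u4 = ~(x3 & u3) = ~(x3 & (~((~(x3 & (~(x2 & x3)))) & x3)))
At x1=0, x2=0, x3=1: circuit gives 0, formula gives 1.

No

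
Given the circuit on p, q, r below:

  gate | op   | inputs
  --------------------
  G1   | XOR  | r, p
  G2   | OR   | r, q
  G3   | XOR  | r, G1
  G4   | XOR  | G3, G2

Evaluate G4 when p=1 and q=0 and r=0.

1

G1 = 0 XOR 1 = 1
G2 = 0 OR 0 = 0
G3 = 0 XOR 1 = 1
G4 = 1 XOR 0 = 1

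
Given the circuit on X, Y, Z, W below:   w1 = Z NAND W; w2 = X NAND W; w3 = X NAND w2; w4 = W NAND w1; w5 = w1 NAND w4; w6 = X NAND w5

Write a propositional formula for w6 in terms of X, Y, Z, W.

X NAND ((Z NAND W) NAND (W NAND (Z NAND W)))

w1 = Z NAND W
w4 = W NAND w1 = W NAND (Z NAND W)
w5 = w1 NAND w4 = (Z NAND W) NAND (W NAND (Z NAND W))
w6 = X NAND w5 = X NAND ((Z NAND W) NAND (W NAND (Z NAND W)))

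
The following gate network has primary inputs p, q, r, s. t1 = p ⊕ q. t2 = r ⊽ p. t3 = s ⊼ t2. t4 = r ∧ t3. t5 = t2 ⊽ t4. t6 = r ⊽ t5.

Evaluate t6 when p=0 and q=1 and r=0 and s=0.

t2 = 0 ⊽ 0 = 1
t3 = 0 ⊼ 1 = 1
t4 = 0 ∧ 1 = 0
t5 = 1 ⊽ 0 = 0
t6 = 0 ⊽ 0 = 1

1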